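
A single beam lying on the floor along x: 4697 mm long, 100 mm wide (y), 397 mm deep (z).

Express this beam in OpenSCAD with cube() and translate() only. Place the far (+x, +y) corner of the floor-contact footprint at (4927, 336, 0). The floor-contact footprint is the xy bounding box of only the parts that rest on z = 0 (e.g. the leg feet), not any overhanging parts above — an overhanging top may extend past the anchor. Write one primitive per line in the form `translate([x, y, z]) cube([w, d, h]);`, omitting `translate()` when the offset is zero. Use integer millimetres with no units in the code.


translate([230, 236, 0]) cube([4697, 100, 397]);


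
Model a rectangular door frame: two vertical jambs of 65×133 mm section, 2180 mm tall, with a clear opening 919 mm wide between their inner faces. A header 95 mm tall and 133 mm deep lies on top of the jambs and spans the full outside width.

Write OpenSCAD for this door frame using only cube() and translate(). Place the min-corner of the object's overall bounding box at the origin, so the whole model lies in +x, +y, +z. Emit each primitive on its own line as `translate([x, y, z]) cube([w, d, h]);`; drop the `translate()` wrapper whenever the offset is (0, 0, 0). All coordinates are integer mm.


cube([65, 133, 2180]);
translate([984, 0, 0]) cube([65, 133, 2180]);
translate([0, 0, 2180]) cube([1049, 133, 95]);


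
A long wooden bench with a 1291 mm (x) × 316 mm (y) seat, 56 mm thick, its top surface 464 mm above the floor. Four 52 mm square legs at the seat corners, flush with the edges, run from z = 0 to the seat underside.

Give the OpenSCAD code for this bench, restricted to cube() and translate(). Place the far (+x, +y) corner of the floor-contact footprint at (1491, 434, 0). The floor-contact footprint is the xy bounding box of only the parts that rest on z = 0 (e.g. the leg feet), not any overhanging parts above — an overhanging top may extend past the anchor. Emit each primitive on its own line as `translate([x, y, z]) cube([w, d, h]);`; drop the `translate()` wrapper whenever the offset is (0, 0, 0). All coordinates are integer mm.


translate([200, 118, 408]) cube([1291, 316, 56]);
translate([200, 118, 0]) cube([52, 52, 408]);
translate([200, 382, 0]) cube([52, 52, 408]);
translate([1439, 118, 0]) cube([52, 52, 408]);
translate([1439, 382, 0]) cube([52, 52, 408]);


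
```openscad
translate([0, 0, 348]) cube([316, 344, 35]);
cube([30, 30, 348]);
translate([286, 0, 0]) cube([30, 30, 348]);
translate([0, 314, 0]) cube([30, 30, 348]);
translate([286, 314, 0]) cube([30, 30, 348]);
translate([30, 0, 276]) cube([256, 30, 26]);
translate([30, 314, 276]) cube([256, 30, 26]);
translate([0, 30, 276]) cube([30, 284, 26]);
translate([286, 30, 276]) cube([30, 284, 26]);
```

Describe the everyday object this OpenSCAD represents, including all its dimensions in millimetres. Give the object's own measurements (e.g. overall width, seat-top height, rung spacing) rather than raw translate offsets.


A simple wooden stool: a rectangular seat 316 mm (x) by 344 mm (y), 35 mm thick, top face at z = 383 mm, on four square legs, each 30×30 mm in cross-section. The legs rest on z = 0, each flush with a corner of the seat. Four stretchers, 30 mm wide and 26 mm tall, connect adjacent legs with their undersides at z = 276 mm, each running between the inner faces of the legs it joins and aligned with the legs' outer faces on the other axis.


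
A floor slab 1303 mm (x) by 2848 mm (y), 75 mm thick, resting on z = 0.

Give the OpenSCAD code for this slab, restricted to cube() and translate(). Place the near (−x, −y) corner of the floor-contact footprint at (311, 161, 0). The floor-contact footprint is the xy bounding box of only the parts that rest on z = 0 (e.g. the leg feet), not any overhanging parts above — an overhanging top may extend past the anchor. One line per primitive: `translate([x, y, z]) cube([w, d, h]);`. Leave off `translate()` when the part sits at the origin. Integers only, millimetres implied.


translate([311, 161, 0]) cube([1303, 2848, 75]);


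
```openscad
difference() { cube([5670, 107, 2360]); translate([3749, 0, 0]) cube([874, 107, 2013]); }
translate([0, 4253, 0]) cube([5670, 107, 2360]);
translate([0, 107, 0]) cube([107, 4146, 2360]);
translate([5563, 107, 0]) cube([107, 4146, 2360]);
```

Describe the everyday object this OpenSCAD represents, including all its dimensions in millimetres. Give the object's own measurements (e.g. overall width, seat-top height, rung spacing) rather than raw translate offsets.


A single room: four walls, each 2360 mm tall and 107 mm thick, enclosing an outside footprint 5670×4360 mm (x × y), no floor or roof. The front and back walls (−y and +y sides) run the full x-width; the side walls fit between their inner faces. A door opening 874 mm wide and 2013 mm tall is cut through the front wall from the floor up, its −x edge 3749 mm from the wall's −x end.


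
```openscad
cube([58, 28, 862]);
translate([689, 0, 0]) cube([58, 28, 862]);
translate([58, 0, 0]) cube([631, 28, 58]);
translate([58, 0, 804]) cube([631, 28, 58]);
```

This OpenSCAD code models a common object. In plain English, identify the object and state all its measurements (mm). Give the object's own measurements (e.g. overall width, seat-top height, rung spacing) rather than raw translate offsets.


A rectangular picture frame lying in the x–z plane (depth along y). The opening is 631 mm wide (x) by 746 mm tall (z), surrounded by a border 58 mm wide on all four sides. The frame is 28 mm deep and is made of two full-height vertical stiles with two horizontal rails fitted between them.


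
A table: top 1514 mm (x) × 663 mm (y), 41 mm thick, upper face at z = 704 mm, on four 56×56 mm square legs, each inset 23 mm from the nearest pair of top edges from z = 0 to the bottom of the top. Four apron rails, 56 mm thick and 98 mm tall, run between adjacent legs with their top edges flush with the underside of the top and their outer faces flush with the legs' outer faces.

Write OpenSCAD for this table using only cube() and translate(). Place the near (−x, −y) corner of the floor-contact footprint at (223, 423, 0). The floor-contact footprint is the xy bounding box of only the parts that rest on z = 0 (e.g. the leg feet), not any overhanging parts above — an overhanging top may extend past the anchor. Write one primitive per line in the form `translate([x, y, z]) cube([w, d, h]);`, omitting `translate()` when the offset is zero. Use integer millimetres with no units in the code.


// leg_h = 704 - 41 = 663
// apron z = 663 - 98 = 565
translate([200, 400, 663]) cube([1514, 663, 41]);
translate([223, 423, 0]) cube([56, 56, 663]);
translate([1635, 423, 0]) cube([56, 56, 663]);
translate([223, 984, 0]) cube([56, 56, 663]);
translate([1635, 984, 0]) cube([56, 56, 663]);
translate([279, 423, 565]) cube([1356, 56, 98]);
translate([279, 984, 565]) cube([1356, 56, 98]);
translate([223, 479, 565]) cube([56, 505, 98]);
translate([1635, 479, 565]) cube([56, 505, 98]);


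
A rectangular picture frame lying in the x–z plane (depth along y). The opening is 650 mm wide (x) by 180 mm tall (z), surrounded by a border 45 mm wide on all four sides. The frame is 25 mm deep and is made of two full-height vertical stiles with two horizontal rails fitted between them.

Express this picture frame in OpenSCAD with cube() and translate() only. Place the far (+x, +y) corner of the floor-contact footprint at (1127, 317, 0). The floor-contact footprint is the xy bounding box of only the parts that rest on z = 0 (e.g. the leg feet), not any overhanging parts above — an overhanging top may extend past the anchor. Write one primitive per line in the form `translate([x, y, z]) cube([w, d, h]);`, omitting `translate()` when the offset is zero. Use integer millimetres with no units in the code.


translate([387, 292, 0]) cube([45, 25, 270]);
translate([1082, 292, 0]) cube([45, 25, 270]);
translate([432, 292, 0]) cube([650, 25, 45]);
translate([432, 292, 225]) cube([650, 25, 45]);


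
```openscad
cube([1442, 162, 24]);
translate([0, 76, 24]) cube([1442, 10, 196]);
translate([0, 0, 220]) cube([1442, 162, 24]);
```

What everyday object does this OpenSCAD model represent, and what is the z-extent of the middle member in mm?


An I-beam. The web height is 196 mm.

Two wide flanges with a thin centred web — an I-beam. Overall 244 mm minus two 24 mm flanges gives a web of 244 − 2·24 = 196 mm.


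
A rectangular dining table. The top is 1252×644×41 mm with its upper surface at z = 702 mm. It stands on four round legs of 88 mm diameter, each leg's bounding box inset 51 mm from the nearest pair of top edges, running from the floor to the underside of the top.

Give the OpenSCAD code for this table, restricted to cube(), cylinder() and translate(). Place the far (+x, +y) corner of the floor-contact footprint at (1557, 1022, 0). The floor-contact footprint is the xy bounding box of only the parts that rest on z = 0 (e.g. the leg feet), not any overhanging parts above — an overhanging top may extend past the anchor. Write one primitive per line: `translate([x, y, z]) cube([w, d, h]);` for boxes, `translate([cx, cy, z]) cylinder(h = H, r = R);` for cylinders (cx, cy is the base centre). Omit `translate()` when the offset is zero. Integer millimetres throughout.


// leg_h = 702 - 41 = 661
translate([356, 429, 661]) cube([1252, 644, 41]);
translate([451, 524, 0]) cylinder(h = 661, r = 44);
translate([1513, 524, 0]) cylinder(h = 661, r = 44);
translate([451, 978, 0]) cylinder(h = 661, r = 44);
translate([1513, 978, 0]) cylinder(h = 661, r = 44);


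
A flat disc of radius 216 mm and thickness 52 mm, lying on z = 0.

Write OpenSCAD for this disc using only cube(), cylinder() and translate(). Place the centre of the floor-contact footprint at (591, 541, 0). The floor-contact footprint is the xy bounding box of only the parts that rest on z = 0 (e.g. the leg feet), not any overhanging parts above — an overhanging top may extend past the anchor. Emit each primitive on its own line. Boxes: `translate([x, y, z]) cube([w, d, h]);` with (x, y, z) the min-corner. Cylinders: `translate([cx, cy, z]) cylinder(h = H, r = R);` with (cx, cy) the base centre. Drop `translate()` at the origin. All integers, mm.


translate([591, 541, 0]) cylinder(h = 52, r = 216);


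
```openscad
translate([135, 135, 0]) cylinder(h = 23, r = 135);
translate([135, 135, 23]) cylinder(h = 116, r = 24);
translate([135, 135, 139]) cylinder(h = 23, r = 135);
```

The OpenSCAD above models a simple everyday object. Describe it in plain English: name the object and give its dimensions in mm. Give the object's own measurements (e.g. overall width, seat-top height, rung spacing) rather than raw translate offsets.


A spool: two coaxial disc flanges of radius 135 mm and thickness 23 mm, joined by a core cylinder of radius 24 mm and height 116 mm. The lower flange rests on z = 0 and the three cylinders share a vertical axis.


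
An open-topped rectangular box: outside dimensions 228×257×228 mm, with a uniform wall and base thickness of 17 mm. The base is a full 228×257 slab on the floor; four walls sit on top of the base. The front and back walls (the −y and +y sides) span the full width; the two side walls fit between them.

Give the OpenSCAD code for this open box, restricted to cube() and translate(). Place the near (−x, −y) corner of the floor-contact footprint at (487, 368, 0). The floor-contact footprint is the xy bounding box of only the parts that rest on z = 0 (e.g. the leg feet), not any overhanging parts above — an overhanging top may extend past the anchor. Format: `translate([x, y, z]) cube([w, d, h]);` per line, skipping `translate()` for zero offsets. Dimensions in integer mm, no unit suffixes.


translate([487, 368, 0]) cube([228, 257, 17]);
translate([487, 368, 17]) cube([228, 17, 211]);
translate([487, 608, 17]) cube([228, 17, 211]);
translate([487, 385, 17]) cube([17, 223, 211]);
translate([698, 385, 17]) cube([17, 223, 211]);


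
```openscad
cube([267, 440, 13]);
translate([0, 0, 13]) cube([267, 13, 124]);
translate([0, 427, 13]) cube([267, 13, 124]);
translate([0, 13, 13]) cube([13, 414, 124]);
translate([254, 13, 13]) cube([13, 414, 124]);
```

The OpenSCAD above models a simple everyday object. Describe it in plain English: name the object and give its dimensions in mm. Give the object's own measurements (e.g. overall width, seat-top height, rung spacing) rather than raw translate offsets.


An open-topped rectangular box: outside dimensions 267×440×137 mm, with a uniform wall and base thickness of 13 mm. The base is a full 267×440 slab on the floor; four walls sit on top of the base. The front and back walls (the −y and +y sides) span the full width; the two side walls fit between them.


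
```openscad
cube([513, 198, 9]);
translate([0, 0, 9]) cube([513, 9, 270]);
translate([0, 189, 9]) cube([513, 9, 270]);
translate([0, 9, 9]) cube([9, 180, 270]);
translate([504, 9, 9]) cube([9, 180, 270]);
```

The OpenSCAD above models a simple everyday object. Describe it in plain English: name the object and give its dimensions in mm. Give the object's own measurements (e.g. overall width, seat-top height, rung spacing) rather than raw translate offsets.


An open-topped rectangular box: outside dimensions 513×198×279 mm, with a uniform wall and base thickness of 9 mm. The base is a full 513×198 slab on the floor; four walls sit on top of the base. The front and back walls (the −y and +y sides) span the full width; the two side walls fit between them.


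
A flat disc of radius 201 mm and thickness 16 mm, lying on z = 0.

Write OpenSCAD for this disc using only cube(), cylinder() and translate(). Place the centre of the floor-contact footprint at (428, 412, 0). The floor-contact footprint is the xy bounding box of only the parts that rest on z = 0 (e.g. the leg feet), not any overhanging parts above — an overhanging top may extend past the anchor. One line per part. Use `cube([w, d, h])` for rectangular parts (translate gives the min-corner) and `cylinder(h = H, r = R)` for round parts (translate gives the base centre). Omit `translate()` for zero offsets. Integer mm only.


translate([428, 412, 0]) cylinder(h = 16, r = 201);


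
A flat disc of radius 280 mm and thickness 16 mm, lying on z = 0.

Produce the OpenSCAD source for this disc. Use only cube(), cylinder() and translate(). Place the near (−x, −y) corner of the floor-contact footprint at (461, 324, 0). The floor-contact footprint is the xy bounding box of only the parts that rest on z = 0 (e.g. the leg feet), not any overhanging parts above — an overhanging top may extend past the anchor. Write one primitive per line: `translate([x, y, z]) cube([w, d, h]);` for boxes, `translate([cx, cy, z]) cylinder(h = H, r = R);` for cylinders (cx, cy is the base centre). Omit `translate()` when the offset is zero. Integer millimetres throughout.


translate([741, 604, 0]) cylinder(h = 16, r = 280);


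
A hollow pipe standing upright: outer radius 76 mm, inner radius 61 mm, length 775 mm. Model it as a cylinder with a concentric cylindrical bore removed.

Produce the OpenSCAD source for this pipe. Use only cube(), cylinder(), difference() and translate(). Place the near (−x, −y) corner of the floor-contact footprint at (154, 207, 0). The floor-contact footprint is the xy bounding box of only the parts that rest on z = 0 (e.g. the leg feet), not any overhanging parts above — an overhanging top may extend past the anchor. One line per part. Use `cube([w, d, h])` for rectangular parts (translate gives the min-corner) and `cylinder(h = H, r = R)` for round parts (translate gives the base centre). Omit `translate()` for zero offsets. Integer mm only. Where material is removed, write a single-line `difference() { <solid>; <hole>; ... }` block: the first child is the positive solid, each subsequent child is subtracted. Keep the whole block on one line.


difference() { translate([230, 283, 0]) cylinder(h = 775, r = 76); translate([230, 283, 0]) cylinder(h = 775, r = 61); }


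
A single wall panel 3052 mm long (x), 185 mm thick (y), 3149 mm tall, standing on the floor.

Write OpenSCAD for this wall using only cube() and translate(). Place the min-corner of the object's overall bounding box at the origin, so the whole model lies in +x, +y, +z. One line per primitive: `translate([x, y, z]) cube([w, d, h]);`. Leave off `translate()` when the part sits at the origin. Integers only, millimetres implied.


cube([3052, 185, 3149]);


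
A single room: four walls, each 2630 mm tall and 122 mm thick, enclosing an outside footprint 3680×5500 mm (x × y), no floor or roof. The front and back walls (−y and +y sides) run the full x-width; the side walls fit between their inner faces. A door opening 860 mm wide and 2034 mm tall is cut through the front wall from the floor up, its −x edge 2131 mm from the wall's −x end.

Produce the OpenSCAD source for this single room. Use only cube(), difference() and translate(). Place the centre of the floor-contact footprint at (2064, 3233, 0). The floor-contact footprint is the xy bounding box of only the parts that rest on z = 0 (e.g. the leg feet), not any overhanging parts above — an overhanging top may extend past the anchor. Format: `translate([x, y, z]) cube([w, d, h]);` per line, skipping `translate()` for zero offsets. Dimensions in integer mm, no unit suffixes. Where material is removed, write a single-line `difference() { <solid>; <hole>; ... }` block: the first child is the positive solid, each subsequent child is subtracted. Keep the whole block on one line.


difference() { translate([224, 483, 0]) cube([3680, 122, 2630]); translate([2355, 483, 0]) cube([860, 122, 2034]); }
translate([224, 5861, 0]) cube([3680, 122, 2630]);
translate([224, 605, 0]) cube([122, 5256, 2630]);
translate([3782, 605, 0]) cube([122, 5256, 2630]);


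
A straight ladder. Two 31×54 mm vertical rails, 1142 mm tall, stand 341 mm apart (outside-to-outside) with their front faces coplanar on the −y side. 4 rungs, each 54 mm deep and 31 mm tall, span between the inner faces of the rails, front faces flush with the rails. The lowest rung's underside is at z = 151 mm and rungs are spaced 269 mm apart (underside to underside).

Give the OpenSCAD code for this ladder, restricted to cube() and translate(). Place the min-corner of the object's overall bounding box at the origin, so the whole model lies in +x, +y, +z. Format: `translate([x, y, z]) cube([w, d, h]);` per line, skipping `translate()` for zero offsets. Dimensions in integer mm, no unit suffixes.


cube([31, 54, 1142]);
translate([310, 0, 0]) cube([31, 54, 1142]);
translate([31, 0, 151]) cube([279, 54, 31]);
translate([31, 0, 420]) cube([279, 54, 31]);
translate([31, 0, 689]) cube([279, 54, 31]);
translate([31, 0, 958]) cube([279, 54, 31]);


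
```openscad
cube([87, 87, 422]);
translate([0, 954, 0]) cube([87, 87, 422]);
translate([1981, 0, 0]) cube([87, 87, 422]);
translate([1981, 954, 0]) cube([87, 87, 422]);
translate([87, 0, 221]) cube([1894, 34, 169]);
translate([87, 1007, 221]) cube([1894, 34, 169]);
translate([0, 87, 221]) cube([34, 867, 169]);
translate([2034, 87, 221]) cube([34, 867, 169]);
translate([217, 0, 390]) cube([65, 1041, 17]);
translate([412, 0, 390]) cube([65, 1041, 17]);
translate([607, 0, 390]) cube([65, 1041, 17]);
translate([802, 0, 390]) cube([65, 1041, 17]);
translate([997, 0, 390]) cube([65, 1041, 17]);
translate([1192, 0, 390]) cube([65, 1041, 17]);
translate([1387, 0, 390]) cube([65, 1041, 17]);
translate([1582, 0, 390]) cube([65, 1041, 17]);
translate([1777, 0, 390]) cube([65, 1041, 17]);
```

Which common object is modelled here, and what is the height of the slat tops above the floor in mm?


A bed frame. The slat-top height is 407 mm.

Four posts, four rails, and a row of slats — a bed frame. Slats sit on the rails at z = 221 + 169 = 390; with slat thickness 17, the top is 407 mm.


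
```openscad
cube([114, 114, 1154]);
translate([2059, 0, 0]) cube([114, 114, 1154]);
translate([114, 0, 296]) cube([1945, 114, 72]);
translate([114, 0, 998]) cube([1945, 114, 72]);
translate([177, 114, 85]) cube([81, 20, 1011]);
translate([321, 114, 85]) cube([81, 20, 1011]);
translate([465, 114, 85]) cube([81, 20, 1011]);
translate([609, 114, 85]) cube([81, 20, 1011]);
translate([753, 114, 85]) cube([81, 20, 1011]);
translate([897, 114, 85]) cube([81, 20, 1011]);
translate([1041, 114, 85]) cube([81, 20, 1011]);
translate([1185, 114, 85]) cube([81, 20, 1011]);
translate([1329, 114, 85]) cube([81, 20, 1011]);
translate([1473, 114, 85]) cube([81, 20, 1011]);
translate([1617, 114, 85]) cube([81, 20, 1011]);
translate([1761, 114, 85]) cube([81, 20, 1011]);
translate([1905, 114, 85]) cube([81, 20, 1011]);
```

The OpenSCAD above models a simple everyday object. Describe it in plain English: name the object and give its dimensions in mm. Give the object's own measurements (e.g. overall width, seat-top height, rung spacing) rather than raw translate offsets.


A fence section. Two 114×114 mm posts, 1154 mm tall, stand on the floor with a clear span of 1945 mm between their inner faces. Two horizontal rails of 114×72 mm section span the gap between the posts with their undersides at z = 296 mm and z = 998 mm, flush with the posts' −y face. 13 pickets, each 81 mm wide, 20 mm thick and 1011 mm tall, are fixed to the +y face of the rails with their bottoms at z = 85 mm, spaced across the span with a 63 mm gap after the −x post and between neighbouring pickets, with 73 mm left before the +x post.


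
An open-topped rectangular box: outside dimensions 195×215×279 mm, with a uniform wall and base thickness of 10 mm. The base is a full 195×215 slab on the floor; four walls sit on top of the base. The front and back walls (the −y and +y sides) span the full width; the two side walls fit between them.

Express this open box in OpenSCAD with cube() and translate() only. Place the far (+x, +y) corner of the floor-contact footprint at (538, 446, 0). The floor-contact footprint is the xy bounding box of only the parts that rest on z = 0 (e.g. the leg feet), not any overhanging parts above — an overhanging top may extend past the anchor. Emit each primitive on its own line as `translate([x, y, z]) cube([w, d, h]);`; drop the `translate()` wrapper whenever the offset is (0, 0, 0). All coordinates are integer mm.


translate([343, 231, 0]) cube([195, 215, 10]);
translate([343, 231, 10]) cube([195, 10, 269]);
translate([343, 436, 10]) cube([195, 10, 269]);
translate([343, 241, 10]) cube([10, 195, 269]);
translate([528, 241, 10]) cube([10, 195, 269]);


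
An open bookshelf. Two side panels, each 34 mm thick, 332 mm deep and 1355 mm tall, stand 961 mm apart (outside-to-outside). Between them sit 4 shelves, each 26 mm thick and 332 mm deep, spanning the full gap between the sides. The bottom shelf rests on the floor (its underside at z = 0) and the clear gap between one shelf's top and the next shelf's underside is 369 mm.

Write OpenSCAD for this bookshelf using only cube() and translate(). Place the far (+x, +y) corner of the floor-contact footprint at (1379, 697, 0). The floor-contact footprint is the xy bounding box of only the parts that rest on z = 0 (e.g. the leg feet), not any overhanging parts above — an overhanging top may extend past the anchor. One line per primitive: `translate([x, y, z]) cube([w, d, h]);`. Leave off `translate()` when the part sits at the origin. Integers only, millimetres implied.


translate([418, 365, 0]) cube([34, 332, 1355]);
translate([1345, 365, 0]) cube([34, 332, 1355]);
translate([452, 365, 0]) cube([893, 332, 26]);
translate([452, 365, 395]) cube([893, 332, 26]);
translate([452, 365, 790]) cube([893, 332, 26]);
translate([452, 365, 1185]) cube([893, 332, 26]);


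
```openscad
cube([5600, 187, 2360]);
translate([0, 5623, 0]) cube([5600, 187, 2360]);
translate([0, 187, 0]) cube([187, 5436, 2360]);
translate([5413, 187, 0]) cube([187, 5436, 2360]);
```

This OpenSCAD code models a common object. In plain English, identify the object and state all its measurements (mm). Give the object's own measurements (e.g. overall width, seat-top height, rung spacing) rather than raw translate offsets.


The wall frame of a small rectangular building: four walls, each 2360 mm tall and 187 mm thick, enclosing a footprint 5600 mm (x) by 5810 mm (y) outside-to-outside, with no floor or roof. The front and back walls (the −y and +y sides) span the full width; the two side walls fit between them.


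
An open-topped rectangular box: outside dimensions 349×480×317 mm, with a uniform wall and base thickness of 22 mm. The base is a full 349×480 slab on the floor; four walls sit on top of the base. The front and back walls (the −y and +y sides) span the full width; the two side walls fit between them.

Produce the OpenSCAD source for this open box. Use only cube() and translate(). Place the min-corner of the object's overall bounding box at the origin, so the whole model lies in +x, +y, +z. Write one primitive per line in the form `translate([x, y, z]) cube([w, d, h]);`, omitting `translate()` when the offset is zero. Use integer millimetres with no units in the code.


cube([349, 480, 22]);
translate([0, 0, 22]) cube([349, 22, 295]);
translate([0, 458, 22]) cube([349, 22, 295]);
translate([0, 22, 22]) cube([22, 436, 295]);
translate([327, 22, 22]) cube([22, 436, 295]);


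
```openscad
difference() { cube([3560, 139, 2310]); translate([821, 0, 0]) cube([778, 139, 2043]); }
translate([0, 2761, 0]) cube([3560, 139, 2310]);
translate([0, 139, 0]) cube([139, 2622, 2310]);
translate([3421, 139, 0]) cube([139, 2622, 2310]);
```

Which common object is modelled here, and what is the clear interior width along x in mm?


A single room. The interior width is 3282 mm.

Four walls enclosing a rectangle with a door in the front wall — a room. Outside width 3560 minus two 139 mm walls gives 3282 mm.


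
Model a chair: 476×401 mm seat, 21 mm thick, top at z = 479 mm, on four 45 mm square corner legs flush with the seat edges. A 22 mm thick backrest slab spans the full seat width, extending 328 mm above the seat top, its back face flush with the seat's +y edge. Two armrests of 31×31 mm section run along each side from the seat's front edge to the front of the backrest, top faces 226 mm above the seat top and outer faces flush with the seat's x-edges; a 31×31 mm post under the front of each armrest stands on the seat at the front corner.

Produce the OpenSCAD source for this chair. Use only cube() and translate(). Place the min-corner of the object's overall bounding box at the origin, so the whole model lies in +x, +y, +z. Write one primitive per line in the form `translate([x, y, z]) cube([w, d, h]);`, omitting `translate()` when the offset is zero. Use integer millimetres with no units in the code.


translate([0, 0, 458]) cube([476, 401, 21]);
cube([45, 45, 458]);
translate([431, 0, 0]) cube([45, 45, 458]);
translate([0, 356, 0]) cube([45, 45, 458]);
translate([431, 356, 0]) cube([45, 45, 458]);
translate([0, 379, 479]) cube([476, 22, 328]);
translate([0, 0, 674]) cube([31, 379, 31]);
translate([445, 0, 674]) cube([31, 379, 31]);
translate([0, 0, 479]) cube([31, 31, 195]);
translate([445, 0, 479]) cube([31, 31, 195]);


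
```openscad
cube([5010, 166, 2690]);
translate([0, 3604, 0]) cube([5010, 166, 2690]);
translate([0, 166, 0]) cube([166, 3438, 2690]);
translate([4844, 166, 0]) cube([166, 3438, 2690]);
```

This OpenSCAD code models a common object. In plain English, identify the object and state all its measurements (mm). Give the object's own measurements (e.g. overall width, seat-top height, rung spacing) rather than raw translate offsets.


The wall frame of a small rectangular building: four walls, each 2690 mm tall and 166 mm thick, enclosing a footprint 5010 mm (x) by 3770 mm (y) outside-to-outside, with no floor or roof. The front and back walls (the −y and +y sides) span the full width; the two side walls fit between them.


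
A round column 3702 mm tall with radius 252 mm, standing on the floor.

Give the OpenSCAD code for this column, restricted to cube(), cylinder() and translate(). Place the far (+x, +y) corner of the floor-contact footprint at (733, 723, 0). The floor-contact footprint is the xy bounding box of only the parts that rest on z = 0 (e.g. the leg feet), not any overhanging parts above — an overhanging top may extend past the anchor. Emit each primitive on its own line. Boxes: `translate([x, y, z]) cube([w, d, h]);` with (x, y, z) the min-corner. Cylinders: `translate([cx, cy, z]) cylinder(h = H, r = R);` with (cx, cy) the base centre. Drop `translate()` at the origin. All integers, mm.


translate([481, 471, 0]) cylinder(h = 3702, r = 252);


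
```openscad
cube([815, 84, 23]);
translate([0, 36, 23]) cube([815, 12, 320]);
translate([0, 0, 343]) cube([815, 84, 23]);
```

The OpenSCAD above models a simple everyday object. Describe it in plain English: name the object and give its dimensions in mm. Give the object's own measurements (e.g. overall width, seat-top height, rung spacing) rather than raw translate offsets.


An I-beam lying along x, 815 mm long. Overall section height 366 mm. Two flanges 84 mm wide (y) and 23 mm thick, one on the floor and one at the top; a web 12 mm thick runs between them, centred on the flange width.


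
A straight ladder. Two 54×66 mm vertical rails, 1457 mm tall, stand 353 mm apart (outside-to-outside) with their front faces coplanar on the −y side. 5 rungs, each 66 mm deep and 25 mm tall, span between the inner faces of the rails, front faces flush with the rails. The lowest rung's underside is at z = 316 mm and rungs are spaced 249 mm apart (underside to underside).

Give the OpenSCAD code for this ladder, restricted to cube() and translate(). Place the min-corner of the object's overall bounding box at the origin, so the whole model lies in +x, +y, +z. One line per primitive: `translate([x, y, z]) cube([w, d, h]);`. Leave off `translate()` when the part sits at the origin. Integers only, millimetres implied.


cube([54, 66, 1457]);
translate([299, 0, 0]) cube([54, 66, 1457]);
translate([54, 0, 316]) cube([245, 66, 25]);
translate([54, 0, 565]) cube([245, 66, 25]);
translate([54, 0, 814]) cube([245, 66, 25]);
translate([54, 0, 1063]) cube([245, 66, 25]);
translate([54, 0, 1312]) cube([245, 66, 25]);


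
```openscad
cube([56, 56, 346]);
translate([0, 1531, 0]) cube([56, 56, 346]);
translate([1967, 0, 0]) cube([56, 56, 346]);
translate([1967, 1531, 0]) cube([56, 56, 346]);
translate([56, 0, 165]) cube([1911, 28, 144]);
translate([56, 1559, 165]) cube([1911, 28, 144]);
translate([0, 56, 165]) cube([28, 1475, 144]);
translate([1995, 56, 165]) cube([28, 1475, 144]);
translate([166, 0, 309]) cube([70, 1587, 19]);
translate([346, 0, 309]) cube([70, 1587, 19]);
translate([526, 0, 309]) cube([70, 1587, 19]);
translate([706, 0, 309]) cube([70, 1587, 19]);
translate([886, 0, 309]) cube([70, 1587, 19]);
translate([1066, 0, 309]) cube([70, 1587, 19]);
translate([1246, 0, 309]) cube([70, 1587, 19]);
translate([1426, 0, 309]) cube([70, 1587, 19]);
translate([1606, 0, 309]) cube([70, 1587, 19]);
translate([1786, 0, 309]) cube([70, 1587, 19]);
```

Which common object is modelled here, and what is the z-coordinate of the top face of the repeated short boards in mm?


A bed frame. The slat-top height is 328 mm.

Four posts, four rails, and a row of slats — a bed frame. Slats sit on the rails at z = 165 + 144 = 309; with slat thickness 19, the top is 328 mm.


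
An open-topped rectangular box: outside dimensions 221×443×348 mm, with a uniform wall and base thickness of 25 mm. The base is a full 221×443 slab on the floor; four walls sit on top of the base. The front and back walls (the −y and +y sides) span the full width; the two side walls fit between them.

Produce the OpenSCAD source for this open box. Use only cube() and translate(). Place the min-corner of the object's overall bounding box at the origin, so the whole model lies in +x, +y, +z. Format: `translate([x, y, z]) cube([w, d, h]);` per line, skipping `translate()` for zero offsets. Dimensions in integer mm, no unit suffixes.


cube([221, 443, 25]);
translate([0, 0, 25]) cube([221, 25, 323]);
translate([0, 418, 25]) cube([221, 25, 323]);
translate([0, 25, 25]) cube([25, 393, 323]);
translate([196, 25, 25]) cube([25, 393, 323]);


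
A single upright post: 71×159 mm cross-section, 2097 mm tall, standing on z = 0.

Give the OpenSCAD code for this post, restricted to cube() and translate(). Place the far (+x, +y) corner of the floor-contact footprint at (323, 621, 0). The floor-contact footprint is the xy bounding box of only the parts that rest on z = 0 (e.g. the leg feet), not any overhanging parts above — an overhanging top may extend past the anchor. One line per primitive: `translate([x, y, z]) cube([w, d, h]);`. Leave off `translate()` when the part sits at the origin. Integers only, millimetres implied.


translate([252, 462, 0]) cube([71, 159, 2097]);


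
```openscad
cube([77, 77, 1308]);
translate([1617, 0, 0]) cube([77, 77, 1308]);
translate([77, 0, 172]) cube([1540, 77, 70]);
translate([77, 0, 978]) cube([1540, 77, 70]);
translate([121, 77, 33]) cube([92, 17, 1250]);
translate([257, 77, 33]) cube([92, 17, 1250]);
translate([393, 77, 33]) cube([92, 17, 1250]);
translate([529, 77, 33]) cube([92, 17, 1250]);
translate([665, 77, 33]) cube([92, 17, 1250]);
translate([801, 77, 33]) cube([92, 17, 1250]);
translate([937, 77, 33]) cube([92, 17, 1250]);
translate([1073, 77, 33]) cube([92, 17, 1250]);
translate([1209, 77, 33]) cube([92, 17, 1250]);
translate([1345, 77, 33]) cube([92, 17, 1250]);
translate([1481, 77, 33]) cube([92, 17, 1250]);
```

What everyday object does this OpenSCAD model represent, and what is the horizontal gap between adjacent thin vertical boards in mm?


A fence section. The picket gap is 44 mm.

Two posts, two rails, 11 pickets — a fence section. Span 1540 mm holds 11 pickets of 92 mm with 12 equal gaps: ⌊(1540 − 11·92) / 12⌋ = 44 mm.


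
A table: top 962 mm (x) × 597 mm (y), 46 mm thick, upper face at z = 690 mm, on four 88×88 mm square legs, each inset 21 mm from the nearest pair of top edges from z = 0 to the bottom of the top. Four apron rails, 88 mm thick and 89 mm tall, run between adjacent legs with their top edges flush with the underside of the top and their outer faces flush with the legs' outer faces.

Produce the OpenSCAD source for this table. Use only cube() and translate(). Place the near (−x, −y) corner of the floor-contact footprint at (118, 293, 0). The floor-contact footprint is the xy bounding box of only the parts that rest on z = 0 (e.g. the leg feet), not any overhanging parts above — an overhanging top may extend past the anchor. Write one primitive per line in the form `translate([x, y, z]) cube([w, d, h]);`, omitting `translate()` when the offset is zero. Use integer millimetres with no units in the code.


translate([97, 272, 644]) cube([962, 597, 46]);
translate([118, 293, 0]) cube([88, 88, 644]);
translate([950, 293, 0]) cube([88, 88, 644]);
translate([118, 760, 0]) cube([88, 88, 644]);
translate([950, 760, 0]) cube([88, 88, 644]);
translate([206, 293, 555]) cube([744, 88, 89]);
translate([206, 760, 555]) cube([744, 88, 89]);
translate([118, 381, 555]) cube([88, 379, 89]);
translate([950, 381, 555]) cube([88, 379, 89]);


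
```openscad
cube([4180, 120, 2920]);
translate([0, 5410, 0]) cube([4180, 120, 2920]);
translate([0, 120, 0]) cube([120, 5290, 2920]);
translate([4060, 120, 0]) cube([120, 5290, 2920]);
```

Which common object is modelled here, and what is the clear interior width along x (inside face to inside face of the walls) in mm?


A house (or room) frame. The interior width is 3940 mm.

Four 2920 mm walls enclosing a rectangle with no floor or roof — a room or house frame. Outside width is 4180 mm and wall thickness is 120 mm, so the interior width is 4180 − 2 × 120 = 3940 mm.


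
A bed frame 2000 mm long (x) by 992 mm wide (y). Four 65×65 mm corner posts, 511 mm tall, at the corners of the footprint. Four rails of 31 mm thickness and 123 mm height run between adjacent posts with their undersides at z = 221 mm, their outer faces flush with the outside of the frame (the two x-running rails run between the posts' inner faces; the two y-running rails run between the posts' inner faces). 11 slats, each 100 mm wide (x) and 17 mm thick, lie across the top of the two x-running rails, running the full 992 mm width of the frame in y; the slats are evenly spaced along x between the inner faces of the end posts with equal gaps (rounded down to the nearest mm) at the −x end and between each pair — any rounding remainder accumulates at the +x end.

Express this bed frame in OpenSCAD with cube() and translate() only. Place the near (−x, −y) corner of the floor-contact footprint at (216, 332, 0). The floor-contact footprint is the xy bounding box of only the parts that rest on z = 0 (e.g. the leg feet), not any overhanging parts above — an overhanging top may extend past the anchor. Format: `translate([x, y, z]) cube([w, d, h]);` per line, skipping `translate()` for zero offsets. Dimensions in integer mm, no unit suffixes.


// slat z = rail_z + rail_h = 221 + 123 = 344
// slat gap = ⌊(1870 − 11·100) / 12⌋ = 64
translate([216, 332, 0]) cube([65, 65, 511]);
translate([216, 1259, 0]) cube([65, 65, 511]);
translate([2151, 332, 0]) cube([65, 65, 511]);
translate([2151, 1259, 0]) cube([65, 65, 511]);
translate([281, 332, 221]) cube([1870, 31, 123]);
translate([281, 1293, 221]) cube([1870, 31, 123]);
translate([216, 397, 221]) cube([31, 862, 123]);
translate([2185, 397, 221]) cube([31, 862, 123]);
translate([345, 332, 344]) cube([100, 992, 17]);
translate([509, 332, 344]) cube([100, 992, 17]);
translate([673, 332, 344]) cube([100, 992, 17]);
translate([837, 332, 344]) cube([100, 992, 17]);
translate([1001, 332, 344]) cube([100, 992, 17]);
translate([1165, 332, 344]) cube([100, 992, 17]);
translate([1329, 332, 344]) cube([100, 992, 17]);
translate([1493, 332, 344]) cube([100, 992, 17]);
translate([1657, 332, 344]) cube([100, 992, 17]);
translate([1821, 332, 344]) cube([100, 992, 17]);
translate([1985, 332, 344]) cube([100, 992, 17]);


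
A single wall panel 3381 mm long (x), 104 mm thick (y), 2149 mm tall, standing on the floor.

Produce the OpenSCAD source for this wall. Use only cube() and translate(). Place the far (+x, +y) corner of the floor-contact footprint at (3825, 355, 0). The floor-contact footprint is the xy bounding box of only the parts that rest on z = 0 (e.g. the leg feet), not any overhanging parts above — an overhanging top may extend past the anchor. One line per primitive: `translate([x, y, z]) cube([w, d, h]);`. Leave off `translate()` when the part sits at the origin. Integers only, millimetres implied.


translate([444, 251, 0]) cube([3381, 104, 2149]);


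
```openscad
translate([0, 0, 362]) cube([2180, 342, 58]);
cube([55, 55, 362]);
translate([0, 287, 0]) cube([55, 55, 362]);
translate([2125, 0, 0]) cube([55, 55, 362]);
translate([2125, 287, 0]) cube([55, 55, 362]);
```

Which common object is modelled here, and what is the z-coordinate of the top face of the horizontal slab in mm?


A bench. The seat-top height is 420 mm.

A long slab on four corner posts — a bench. The slab sits at z = 362 with thickness 58, so the top is 362 + 58 = 420 mm.


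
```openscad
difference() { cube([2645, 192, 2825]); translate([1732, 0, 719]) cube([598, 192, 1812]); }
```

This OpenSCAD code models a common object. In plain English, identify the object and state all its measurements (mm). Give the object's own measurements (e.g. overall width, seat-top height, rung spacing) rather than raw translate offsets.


A wall 2645 mm long (x), 192 mm thick (y), 2825 mm tall, with a rectangular window opening cut through it. The opening is 598 mm wide and 1812 mm tall; its sill is at z = 719 mm and its near (−x) edge is 1732 mm from the wall's −x end. The opening passes through the full wall thickness.


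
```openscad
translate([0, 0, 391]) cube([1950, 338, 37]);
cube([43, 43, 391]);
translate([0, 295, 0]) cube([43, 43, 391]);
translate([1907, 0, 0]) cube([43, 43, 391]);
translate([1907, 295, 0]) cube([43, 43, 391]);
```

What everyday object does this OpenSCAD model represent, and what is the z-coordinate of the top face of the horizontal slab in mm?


A bench. The seat-top height is 428 mm.

A long slab on four corner posts — a bench. The slab sits at z = 391 with thickness 37, so the top is 391 + 37 = 428 mm.
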